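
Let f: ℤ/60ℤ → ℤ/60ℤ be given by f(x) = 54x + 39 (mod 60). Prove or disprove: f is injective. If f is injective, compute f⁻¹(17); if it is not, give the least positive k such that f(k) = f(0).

10

Recall that f is injective when f(a) = f(b) forces a = b.
We have gcd(54, 60) = 6 > 1. Taking a = 0 and b = 10: f(0) = 39 and f(10) = 54·10 + 39 = 579 ≡ 39 (mod 60).
So f(0) = f(10) while 0 ≠ 10, thus f is not injective.
Since f is not injective, we find the least positive k with f(k) = f(0): this means 54k ≡ 0 (mod 60), i.e. 60 ∣ 54k. Since gcd(54, 60) = 6, dividing through by 6 this holds exactly when 10 ∣ 9k, and as gcd(9, 10) = 1, exactly when 10 ∣ k.
The smallest positive such k is 10.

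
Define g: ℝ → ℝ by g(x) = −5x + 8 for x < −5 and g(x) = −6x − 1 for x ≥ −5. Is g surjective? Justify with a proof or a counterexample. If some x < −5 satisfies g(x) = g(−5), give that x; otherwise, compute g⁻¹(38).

-6

Both pieces are strictly decreasing (slopes −5 and −6), so each is injective on its own interval.
The left piece maps (−∞, −5) onto (33, ∞); the right piece maps [−5, ∞) onto (−∞, 29].
The union (33, ∞) ∪ (−∞, 29] omits the interval between 33 and 29; in particular 33 has no preimage. So g is not surjective.
Because the two images are disjoint, no x < −5 has g(x) = g(−5), so we compute g⁻¹(38): 38 lies in (33, ∞), so solve −5x + 8 = 38: x = (38 − 8)/(−5) = −6.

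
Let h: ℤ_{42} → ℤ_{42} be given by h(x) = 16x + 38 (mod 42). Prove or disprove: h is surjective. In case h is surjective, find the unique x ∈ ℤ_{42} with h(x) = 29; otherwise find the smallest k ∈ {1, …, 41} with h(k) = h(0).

Recall that surjectivity means every element of the codomain has a preimage under h.
Since gcd(16, 42) = 2, we have 16x ≡ 0 (mod 2) for all x, so h(x) ≡ 0 (mod 2).
But 1 ≢ 0 (mod 2), so 1 ∈ ℤ_{42} has no preimage. Hence h is not surjective.
Since h is not surjective, we find the least positive k with h(k) = h(0): this means 16k ≡ 0 (mod 42), i.e. 42 ∣ 16k. Since gcd(16, 42) = 2, dividing through by 2 this holds exactly when 21 ∣ 8k, and as gcd(8, 21) = 1, exactly when 21 ∣ k.
The smallest positive such k is 21.

21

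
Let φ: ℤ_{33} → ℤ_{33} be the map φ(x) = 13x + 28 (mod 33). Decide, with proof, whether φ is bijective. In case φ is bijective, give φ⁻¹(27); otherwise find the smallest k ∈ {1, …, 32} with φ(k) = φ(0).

If φ(a) = φ(b), then 13a ≡ 13b (mod 33). Because gcd(13, 33) = 1, we may cancel 13 to get a ≡ b (mod 33).
We now compute 13⁻¹ mod 33 explicitly. Euclid's algorithm: 33 = 2·13 + 7, 13 = 1·7 + 6, 7 = 1·6 + 1; back-substituting gives 1 = 28·13 − 11·33, so 13⁻¹ ≡ 28 (mod 33).
For any y ∈ ℤ_{33}, x = 28(y − 28) mod 33 satisfies φ(x) = 13·28(y − 28) + 28 ≡ y (since 13·28 ≡ 1 mod 33). So every y has a preimage.
So φ is bijective.
Since φ is bijective, we compute φ⁻¹(27): solve 13x + 28 ≡ 27 (mod 33), i.e. 13x ≡ 32 (mod 33).
Multiplying by 13⁻¹ = 28 gives x ≡ 28·32 = 896 = 27·33 + 5 ≡ 5 (mod 33).
Check: φ(5) = 13·5 + 28 = 93 = 2·33 + 27 ≡ 27 (mod 33).

5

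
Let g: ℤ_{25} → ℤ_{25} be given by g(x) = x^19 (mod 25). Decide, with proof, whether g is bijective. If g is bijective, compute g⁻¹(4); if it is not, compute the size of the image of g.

21

g(0) = 0^19 = 0.
g(5): Repeated squaring mod 25: 5^1 ≡ 5, 5^2 ≡ 5² = 25 ≡ 0, 5^4 ≡ 0² = 0, 5^8 ≡ 0² = 0, 5^16 ≡ 0² = 0. Since 19 = 16 + 2 + 1, 5^19 ≡ 0·0·5: 0·0 = 0, then 0·5 = 0. So 5^19 ≡ 0 (mod 25).
So g(0) = g(5) = 0 while 0 ≠ 5, hence g is not injective, hence not bijective.
Since g is not bijective, we determine |image(g)|. Computing x^19 mod 25 for each x (by repeated squaring, reducing mod 25 at every step), the values g(0), g(1), …, g(24) are: 0, 1, 13, 17, 19, 0, 21, 18, 22, 14, 0, 16, 23, 2, 9, 0, 11, 3, 7, 4, 0, 6, 8, 12, 24.
The distinct values are {0, 1, 2, 3, 4, 6, 7, 8, 9, 11, 12, 13, 14, 16, 17, 18, 19, 21, 22, 23, 24}; there are 21 of them.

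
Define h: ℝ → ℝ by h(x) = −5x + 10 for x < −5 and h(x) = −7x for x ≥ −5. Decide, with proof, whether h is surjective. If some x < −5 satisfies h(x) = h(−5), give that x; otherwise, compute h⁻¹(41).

-31/5

Both pieces are strictly decreasing (slopes −5 and −7), so each is injective on its own interval.
The left piece maps (−∞, −5) onto (35, ∞); the right piece maps [−5, ∞) onto (−∞, 35].
These images together cover ℝ, so h is surjective.
Because the two images are disjoint, no x < −5 has h(x) = h(−5), so we compute h⁻¹(41): 41 lies in (35, ∞), so solve −5x + 10 = 41: x = (41 − 10)/(−5) = −31/5.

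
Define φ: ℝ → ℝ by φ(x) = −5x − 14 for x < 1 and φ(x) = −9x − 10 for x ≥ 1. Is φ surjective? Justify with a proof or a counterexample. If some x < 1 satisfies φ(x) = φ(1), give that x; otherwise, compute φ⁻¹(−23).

13/9

Both pieces are strictly decreasing (slopes −5 and −9), so each is injective on its own interval.
The left piece maps (−∞, 1) onto (−19, ∞); the right piece maps [1, ∞) onto (−∞, −19].
These images together cover ℝ, so φ is surjective.
Because the two images are disjoint, no x < 1 has φ(x) = φ(1), so we compute φ⁻¹(−23): −23 lies in (−∞, −19], so solve −9x − 10 = −23: x = (−23 + 10)/(−9) = 13/9.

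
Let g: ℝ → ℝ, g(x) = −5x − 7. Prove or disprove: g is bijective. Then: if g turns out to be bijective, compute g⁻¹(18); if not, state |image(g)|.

-5

Suppose g(u) = g(v). Then −5u − 7 = −5v − 7, hence −5u = −5v, therefore u = v.
For any y ∈ ℝ, x = (y + 7)/(−5) satisfies g(x) = y.
Therefore g is bijective.
Since g is bijective, we compute g⁻¹(18) = (18 + 7)/(−5) = −5.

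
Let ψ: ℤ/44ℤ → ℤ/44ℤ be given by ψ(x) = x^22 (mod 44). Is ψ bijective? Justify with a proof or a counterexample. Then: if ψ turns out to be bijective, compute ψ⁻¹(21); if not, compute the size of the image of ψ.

12

ψ(10): Repeated squaring mod 44: 10^1 ≡ 10, 10^2 ≡ 10² = 100 ≡ 12, 10^4 ≡ 12² = 144 ≡ 12, 10^8 ≡ 12² = 144 ≡ 12, 10^16 ≡ 12² = 144 ≡ 12. Since 22 = 16 + 4 + 2, 10^22 ≡ 12·12·12: 12·12 = 144 ≡ 12, then 12·12 = 144 ≡ 12. So 10^22 ≡ 12 (mod 44).
ψ(12): Repeated squaring mod 44: 12^1 ≡ 12, 12^2 ≡ 12² = 144 ≡ 12, 12^4 ≡ 12² = 144 ≡ 12, 12^8 ≡ 12² = 144 ≡ 12, 12^16 ≡ 12² = 144 ≡ 12. Since 22 = 16 + 4 + 2, 12^22 ≡ 12·12·12: 12·12 = 144 ≡ 12, then 12·12 = 144 ≡ 12. So 12^22 ≡ 12 (mod 44).
So ψ(10) = ψ(12) = 12 while 10 ≠ 12, thus ψ is not injective, hence not bijective.
Since ψ is not bijective, we determine |image(ψ)|. Computing x^22 mod 44 for each x (by repeated squaring, reducing mod 44 at every step), the values ψ(0), ψ(1), …, ψ(43) are: 0, 1, 4, 9, 16, 25, 36, 5, 20, 37, 12, 33, 12, 37, 20, 5, 36, 25, 16, 9, 4, 1, 0, 1, 4, 9, 16, 25, 36, 5, 20, 37, 12, 33, 12, 37, 20, 5, 36, 25, 16, 9, 4, 1.
The distinct values are {0, 1, 4, 5, 9, 12, 16, 20, 25, 33, 36, 37}; there are 12 of them.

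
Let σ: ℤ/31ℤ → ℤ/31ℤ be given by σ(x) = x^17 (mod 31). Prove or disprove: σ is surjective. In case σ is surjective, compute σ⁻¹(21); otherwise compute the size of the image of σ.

Since 31 is prime, the nonzero elements of ℤ/31ℤ form a cyclic group of order 30.
As gcd(17, 30) = 1, raising to the 17th power is a bijection on this group: if x_1^17 ≡ x_2^17 then (x_1x_2^{−1})^17 = 1, and the only element of order dividing gcd(17, 30) = 1 is 1, so x_1 = x_2.
With σ(0) = 0 this makes σ injective on all of ℤ/31ℤ, hence bijective (finite equal-size domain and codomain). In particular σ is surjective.
Since σ is surjective, we find the preimage of 21. The inverse of x ↦ x^17 on (ℤ/31ℤ)^× is x ↦ x^23, because 17·23 = 391 = 13·30 + 1 ≡ 1 (mod 30) and x^{30} = 1 for x ≠ 0 (Fermat). So σ⁻¹(21) = 21^23 mod 31.
Repeated squaring mod 31: 21^1 ≡ 21, 21^2 ≡ 21² = 441 ≡ 7, 21^4 ≡ 7² = 49 ≡ 18, 21^8 ≡ 18² = 324 ≡ 14, 21^16 ≡ 14² = 196 ≡ 10. Since 23 = 16 + 4 + 2 + 1, 21^23 ≡ 10·18·7·21: 10·18 = 180 ≡ 25, then 25·7 = 175 ≡ 20, then 20·21 = 420 ≡ 17. So 21^23 ≡ 17 (mod 31).
Hence σ⁻¹(21) = 17.

17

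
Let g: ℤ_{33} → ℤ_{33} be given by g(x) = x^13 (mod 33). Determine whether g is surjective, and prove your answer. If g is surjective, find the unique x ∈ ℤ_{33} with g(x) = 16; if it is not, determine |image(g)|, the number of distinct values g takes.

Computing x^13 mod 33 for each x (by repeated squaring, reducing mod 33 at every step), the values g(0), g(1), …, g(32) are: 0, 1, 8, 27, 31, 26, 18, 13, 17, 3, 10, 11, 12, 19, 5, 9, 4, 29, 24, 28, 14, 21, 22, 23, 30, 16, 20, 15, 7, 2, 6, 25, 32.
Every element of ℤ_{33} appears exactly once in this list, so g is a bijection, and in particular surjective.
Since g is surjective, we read off the preimage of 16 from the same table: g(25) = 16, so g⁻¹(16) = 25.

25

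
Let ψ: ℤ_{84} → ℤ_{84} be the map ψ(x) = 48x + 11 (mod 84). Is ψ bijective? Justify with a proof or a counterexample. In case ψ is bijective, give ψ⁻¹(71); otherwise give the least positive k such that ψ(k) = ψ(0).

7

We have gcd(48, 84) = 12 > 1. Taking u = 0 and v = 7: ψ(0) = 11 and ψ(7) = 48·7 + 11 = 347 ≡ 11 (mod 84).
So ψ(0) = ψ(7) while 0 ≠ 7, therefore ψ is not injective, hence not bijective.
Since ψ is not bijective, we find the least positive k with ψ(k) = ψ(0): this means 48k ≡ 0 (mod 84), i.e. 84 ∣ 48k. Since gcd(48, 84) = 12, dividing through by 12 this holds exactly when 7 ∣ 4k, and as gcd(4, 7) = 1, exactly when 7 ∣ k.
The smallest positive such k is 7.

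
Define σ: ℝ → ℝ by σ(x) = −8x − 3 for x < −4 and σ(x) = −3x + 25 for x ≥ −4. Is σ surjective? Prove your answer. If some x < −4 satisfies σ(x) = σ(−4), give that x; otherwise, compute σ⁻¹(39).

-5

Both pieces are strictly decreasing (slopes −8 and −3), so each is injective on its own interval.
The left piece maps (−∞, −4) onto (29, ∞); the right piece maps [−4, ∞) onto (−∞, 37].
The union (29, ∞) ∪ (−∞, 37] covers ℝ, so σ is surjective.
For the follow-up: the images overlap, so an x < −4 with σ(x) = σ(−4) exists. σ(−4) = 37; solving −8x − 3 = 37 for x < −4 gives x = (37 + 3)/(−8) = −5.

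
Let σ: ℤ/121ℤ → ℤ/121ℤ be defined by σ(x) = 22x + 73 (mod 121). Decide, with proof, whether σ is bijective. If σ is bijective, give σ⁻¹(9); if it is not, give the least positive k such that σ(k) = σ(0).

We have gcd(22, 121) = 11 > 1. Taking s = 0 and t = 11: σ(0) = 73 and σ(11) = 22·11 + 73 = 315 ≡ 73 (mod 121).
So σ(0) = σ(11) while 0 ≠ 11, so σ is not injective, hence not bijective.
Since σ is not bijective, we find the least positive k with σ(k) = σ(0): this means 22k ≡ 0 (mod 121), i.e. 121 ∣ 22k. Since gcd(22, 121) = 11, dividing through by 11 this holds exactly when 11 ∣ 2k, and as gcd(2, 11) = 1, exactly when 11 ∣ k.
The smallest positive such k is 11.

11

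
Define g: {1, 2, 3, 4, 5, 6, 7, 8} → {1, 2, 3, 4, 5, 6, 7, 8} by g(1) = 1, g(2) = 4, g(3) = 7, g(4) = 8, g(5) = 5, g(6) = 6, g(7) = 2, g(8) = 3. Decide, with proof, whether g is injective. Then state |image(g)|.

8

The values g(1), …, g(8) are 1, 4, 7, 8, 5, 6, 2, 3 — all distinct.
So g(x_1) = g(x_2) only when x_1 = x_2, and g is injective.
The image of g is {1, 2, 3, 4, 5, 6, 7, 8}, which has 8 elements.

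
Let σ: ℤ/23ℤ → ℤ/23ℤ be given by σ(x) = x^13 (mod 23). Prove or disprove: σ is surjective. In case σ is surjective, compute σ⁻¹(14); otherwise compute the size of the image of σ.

20

Since 23 is prime, the nonzero elements of ℤ/23ℤ form a cyclic group of order 22.
As gcd(13, 22) = 1, raising to the 13th power is a bijection on this group: if x_1^13 ≡ x_2^13 then (x_1x_2^{−1})^13 = 1, and the only element of order dividing gcd(13, 22) = 1 is 1, so x_1 = x_2.
With σ(0) = 0 this makes σ injective on all of ℤ/23ℤ, hence bijective (finite equal-size domain and codomain). In particular σ is surjective.
Since σ is surjective, we find the preimage of 14. The inverse of x ↦ x^13 on (ℤ/23ℤ)^× is x ↦ x^17, because 13·17 = 221 = 10·22 + 1 ≡ 1 (mod 22) and x^{22} = 1 for x ≠ 0 (Fermat). So σ⁻¹(14) = 14^17 mod 23.
Repeated squaring mod 23: 14^1 ≡ 14, 14^2 ≡ 14² = 196 ≡ 12, 14^4 ≡ 12² = 144 ≡ 6, 14^8 ≡ 6² = 36 ≡ 13, 14^16 ≡ 13² = 169 ≡ 8. Since 17 = 16 + 1, 14^17 ≡ 8·14: 8·14 = 112 ≡ 20. So 14^17 ≡ 20 (mod 23).
Hence σ⁻¹(14) = 20.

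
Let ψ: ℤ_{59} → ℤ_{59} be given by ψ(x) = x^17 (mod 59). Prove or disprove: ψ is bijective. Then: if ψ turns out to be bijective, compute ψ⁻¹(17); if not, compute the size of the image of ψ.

Since 59 is prime, the nonzero elements of ℤ_{59} form a cyclic group of order 58.
As gcd(17, 58) = 1, raising to the 17th power is a bijection on this group: if x_1^17 ≡ x_2^17 then (x_1x_2^{−1})^17 = 1, and the only element of order dividing gcd(17, 58) = 1 is 1, so x_1 = x_2.
With ψ(0) = 0 this makes ψ injective on all of ℤ_{59}, hence bijective (finite equal-size domain and codomain). In particular ψ is bijective.
Since ψ is bijective, we find the preimage of 17. The inverse of x ↦ x^17 on (ℤ_{59})^× is x ↦ x^41, because 17·41 = 697 = 12·58 + 1 ≡ 1 (mod 58) and x^{58} = 1 for x ≠ 0 (Fermat). So ψ⁻¹(17) = 17^41 mod 59.
Repeated squaring mod 59: 17^1 ≡ 17, 17^2 ≡ 17² = 289 ≡ 53, 17^4 ≡ 53² = 2809 ≡ 36, 17^8 ≡ 36² = 1296 ≡ 57, 17^16 ≡ 57² = 3249 ≡ 4, 17^32 ≡ 4² = 16. Since 41 = 32 + 8 + 1, 17^41 ≡ 16·57·17: 16·57 = 912 ≡ 27, then 27·17 = 459 ≡ 46. So 17^41 ≡ 46 (mod 59).
Hence ψ⁻¹(17) = 46.

46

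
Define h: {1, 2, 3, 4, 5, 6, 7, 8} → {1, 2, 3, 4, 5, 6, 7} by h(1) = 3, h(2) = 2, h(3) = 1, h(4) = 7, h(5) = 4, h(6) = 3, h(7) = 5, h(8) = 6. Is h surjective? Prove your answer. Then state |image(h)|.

Every element of the codomain has a preimage: 1 = h(3), 2 = h(2), 3 = h(1), 4 = h(5), 5 = h(7), 6 = h(8), 7 = h(4).
Therefore h is surjective.
The image of h is {1, 2, 3, 4, 5, 6, 7}, which has 7 elements.

7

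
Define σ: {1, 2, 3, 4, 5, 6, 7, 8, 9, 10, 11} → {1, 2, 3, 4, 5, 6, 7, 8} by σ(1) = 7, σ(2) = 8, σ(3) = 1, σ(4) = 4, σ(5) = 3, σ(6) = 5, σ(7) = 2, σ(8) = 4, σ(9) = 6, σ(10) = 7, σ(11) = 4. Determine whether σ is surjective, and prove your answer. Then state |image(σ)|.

Every element of the codomain has a preimage: 1 = σ(3), 2 = σ(7), 3 = σ(5), 4 = σ(4), 5 = σ(6), 6 = σ(9), 7 = σ(1), 8 = σ(2).
So σ is surjective.
The image of σ is {1, 2, 3, 4, 5, 6, 7, 8}, which has 8 elements.

8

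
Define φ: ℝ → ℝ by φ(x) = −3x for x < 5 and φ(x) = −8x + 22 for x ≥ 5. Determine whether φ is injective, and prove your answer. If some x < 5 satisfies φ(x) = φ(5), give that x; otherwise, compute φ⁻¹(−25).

Both pieces are strictly decreasing (slopes −3 and −8), so each is injective on its own interval.
The left piece maps (−∞, 5) onto (−15, ∞); the right piece maps [5, ∞) onto (−∞, −18].
These images are disjoint, so no value is attained by both pieces. So φ is injective.
Because the two images are disjoint, no x < 5 has φ(x) = φ(5), so we compute φ⁻¹(−25): −25 lies in (−∞, −18], so solve −8x + 22 = −25: x = (−25 − 22)/(−8) = 47/8.

47/8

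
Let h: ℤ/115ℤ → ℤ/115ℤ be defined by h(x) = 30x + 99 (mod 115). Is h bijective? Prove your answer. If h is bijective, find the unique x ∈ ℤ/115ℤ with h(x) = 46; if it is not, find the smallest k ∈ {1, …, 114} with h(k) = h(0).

We have gcd(30, 115) = 5 > 1. Taking a = 0 and b = 23: h(0) = 99 and h(23) = 30·23 + 99 = 789 ≡ 99 (mod 115).
So h(0) = h(23) while 0 ≠ 23, therefore h is not injective, hence not bijective.
Since h is not bijective, we find the least positive k with h(k) = h(0): this means 30k ≡ 0 (mod 115), i.e. 115 ∣ 30k. Since gcd(30, 115) = 5, dividing through by 5 this holds exactly when 23 ∣ 6k, and as gcd(6, 23) = 1, exactly when 23 ∣ k.
The smallest positive such k is 23.

23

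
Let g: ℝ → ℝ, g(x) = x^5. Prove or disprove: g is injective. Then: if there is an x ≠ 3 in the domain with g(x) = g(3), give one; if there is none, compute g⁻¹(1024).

On ℝ, x ↦ x^5 is strictly increasing (since 5 is odd), so g(x_1) = g(x_2) forces x_1 = x_2. So g is injective.
Since x ↦ x^5 is strictly increasing on ℝ, it is injective there, so no x ≠ 3 in the domain has g(x) = g(3). We therefore compute g⁻¹(1024) = 1024^{1/5} = 4 (indeed 4^5 = 1024).

4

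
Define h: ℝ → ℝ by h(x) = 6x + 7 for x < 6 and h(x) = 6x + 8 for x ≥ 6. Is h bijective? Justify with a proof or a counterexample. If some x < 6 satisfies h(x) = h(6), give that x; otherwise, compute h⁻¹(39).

16/3

Both pieces are strictly increasing (slopes 6 and 6), so each is injective on its own interval.
The left piece maps (−∞, 6) onto (−∞, 43); the right piece maps [6, ∞) onto [44, ∞).
The images leave a gap (43 has no preimage), so h is not surjective, hence not bijective.
Because the two images are disjoint, no x < 6 has h(x) = h(6), so we compute h⁻¹(39): 39 lies in (−∞, 43), so solve 6x + 7 = 39: x = (39 − 7)/6 = 16/3.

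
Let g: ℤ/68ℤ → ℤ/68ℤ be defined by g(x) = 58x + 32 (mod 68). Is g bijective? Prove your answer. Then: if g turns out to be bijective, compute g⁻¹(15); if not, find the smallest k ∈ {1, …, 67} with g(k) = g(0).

We have gcd(58, 68) = 2 > 1. Taking u = 0 and v = 34: g(0) = 32 and g(34) = 58·34 + 32 = 2004 ≡ 32 (mod 68).
So g(0) = g(34) while 0 ≠ 34, hence g is not injective, hence not bijective.
Since g is not bijective, we find the least positive k with g(k) = g(0): this means 58k ≡ 0 (mod 68), i.e. 68 ∣ 58k. Since gcd(58, 68) = 2, dividing through by 2 this holds exactly when 34 ∣ 29k, and as gcd(29, 34) = 1, exactly when 34 ∣ k.
The smallest positive such k is 34.

34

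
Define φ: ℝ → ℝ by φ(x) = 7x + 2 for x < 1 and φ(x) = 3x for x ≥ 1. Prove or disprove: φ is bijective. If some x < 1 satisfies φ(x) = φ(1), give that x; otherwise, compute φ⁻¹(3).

1/7

Both pieces are strictly increasing (slopes 7 and 3), so each is injective on its own interval.
The left piece maps (−∞, 1) onto (−∞, 9); the right piece maps [1, ∞) onto [3, ∞).
These images overlap. In particular φ(1) = 3 (right piece), and solving 7x + 2 = 3 on the left piece gives x = 1/7 < 1.
So φ(1/7) = φ(1) with 1/7 ≠ 1, and φ is not injective, hence not bijective. This x = 1/7 is the requested value below 1.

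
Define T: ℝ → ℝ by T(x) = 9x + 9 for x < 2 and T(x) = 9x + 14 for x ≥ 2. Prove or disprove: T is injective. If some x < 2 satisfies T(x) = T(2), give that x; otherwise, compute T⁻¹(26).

Both pieces are strictly increasing (slopes 9 and 9), so each is injective on its own interval.
The left piece maps (−∞, 2) onto (−∞, 27); the right piece maps [2, ∞) onto [32, ∞).
These images are disjoint, so no value is attained by both pieces. So T is injective.
Because the two images are disjoint, no x < 2 has T(x) = T(2), so we compute T⁻¹(26): 26 lies in (−∞, 27), so solve 9x + 9 = 26: x = (26 − 9)/9 = 17/9.

17/9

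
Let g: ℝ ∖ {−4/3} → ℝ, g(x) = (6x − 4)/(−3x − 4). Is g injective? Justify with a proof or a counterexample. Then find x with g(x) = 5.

-16/21

Suppose g(x_1) = g(x_2). Cross-multiplying: (6x_1 − 4)(−3x_2 − 4) = (6x_2 − 4)(−3x_1 − 4).
Expanding both sides and cancelling the symmetric terms leaves −36·(x_1 − x_2) = 0. Since −36 ≠ 0, x_1 = x_2. Hence g is injective.
Solving g(x) = 5: cross-multiplying gives 6x − 4 = 5(−3x − 4), which rearranges to 21x = −16, so x = −16/21.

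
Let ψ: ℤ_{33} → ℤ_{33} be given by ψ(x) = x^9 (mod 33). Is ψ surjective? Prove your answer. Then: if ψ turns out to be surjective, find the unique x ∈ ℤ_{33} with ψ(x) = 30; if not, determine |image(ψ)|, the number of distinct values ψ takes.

18

Computing x^9 mod 33 for each x (by repeated squaring, reducing mod 33 at every step), the values ψ(0), ψ(1), …, ψ(32) are: 0, 1, 17, 15, 25, 20, 24, 19, 29, 27, 10, 11, 12, 28, 26, 3, 31, 2, 30, 7, 5, 21, 22, 23, 6, 4, 14, 9, 13, 8, 18, 16, 32.
Every element of ℤ_{33} appears exactly once in this list, so ψ is a bijection, and in particular surjective.
Since ψ is surjective, we read off the preimage of 30 from the same table: ψ(18) = 30, so ψ⁻¹(30) = 18.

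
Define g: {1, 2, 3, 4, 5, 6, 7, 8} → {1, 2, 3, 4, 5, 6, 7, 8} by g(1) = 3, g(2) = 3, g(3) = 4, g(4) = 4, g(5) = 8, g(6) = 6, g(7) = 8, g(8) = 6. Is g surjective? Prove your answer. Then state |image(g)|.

No element maps to 1, so g is not surjective.
The image of g is {3, 4, 6, 8}, which has 4 elements.

4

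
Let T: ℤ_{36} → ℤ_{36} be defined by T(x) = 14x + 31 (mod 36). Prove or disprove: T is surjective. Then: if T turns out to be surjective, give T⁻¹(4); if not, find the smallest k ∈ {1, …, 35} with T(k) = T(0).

18

Recall that T is surjective if every y in the codomain equals T(x) for some x in the domain.
Since gcd(14, 36) = 2, we have 14x ≡ 0 (mod 2) for all x, so T(x) ≡ 1 (mod 2).
But 0 ≢ 1 (mod 2), so 0 ∈ ℤ_{36} has no preimage. Hence T is not surjective.
Since T is not surjective, we find the least positive k with T(k) = T(0): this means 14k ≡ 0 (mod 36), i.e. 36 ∣ 14k. Since gcd(14, 36) = 2, dividing through by 2 this holds exactly when 18 ∣ 7k, and as gcd(7, 18) = 1, exactly when 18 ∣ k.
The smallest positive such k is 18.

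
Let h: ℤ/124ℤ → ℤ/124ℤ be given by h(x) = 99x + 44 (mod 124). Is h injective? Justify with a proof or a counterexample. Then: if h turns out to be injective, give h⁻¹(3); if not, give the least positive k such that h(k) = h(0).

By definition, injectivity means: for all a, b in the domain, h(a) = h(b) implies a = b.
Suppose h(a) = h(b) in ℤ/124ℤ. Then 99a + 44 ≡ 99b + 44 (mod 124), therefore 99(a − b) ≡ 0 (mod 124).
Since gcd(99, 124) = 1, 99 is invertible modulo 124, hence a − b ≡ 0 (mod 124), i.e. a = b.
Hence h is injective.
We now compute 99⁻¹ mod 124 explicitly. Euclid's algorithm: 124 = 1·99 + 25, 99 = 3·25 + 24, 25 = 1·24 + 1; back-substituting gives 1 = 119·99 − 95·124, so 99⁻¹ ≡ 119 (mod 124).
Since h is injective, we find h⁻¹(3): we need 99x ≡ 3 − 44 ≡ 83 (mod 124). Using 99⁻¹ = 119: x ≡ 119·83 = 9877 = 79·124 + 81, so x = 81.
Check: h(81) = 99·81 + 44 = 8063 = 65·124 + 3 ≡ 3 (mod 124).

81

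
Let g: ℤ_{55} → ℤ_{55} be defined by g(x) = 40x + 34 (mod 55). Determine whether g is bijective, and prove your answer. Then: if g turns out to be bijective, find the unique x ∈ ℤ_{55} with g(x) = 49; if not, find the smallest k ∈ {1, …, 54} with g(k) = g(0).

By definition, injectivity means: for all x_1, x_2 in the domain, g(x_1) = g(x_2) implies x_1 = x_2.
We have gcd(40, 55) = 5 > 1. Taking x_1 = 0 and x_2 = 11: g(0) = 34 and g(11) = 40·11 + 34 = 474 ≡ 34 (mod 55).
So g(0) = g(11) while 0 ≠ 11, thus g is not injective, hence not bijective.
Since g is not bijective, we find the least positive k with g(k) = g(0): this means 40k ≡ 0 (mod 55), i.e. 55 ∣ 40k. Since gcd(40, 55) = 5, dividing through by 5 this holds exactly when 11 ∣ 8k, and as gcd(8, 11) = 1, exactly when 11 ∣ k.
The smallest positive such k is 11.

11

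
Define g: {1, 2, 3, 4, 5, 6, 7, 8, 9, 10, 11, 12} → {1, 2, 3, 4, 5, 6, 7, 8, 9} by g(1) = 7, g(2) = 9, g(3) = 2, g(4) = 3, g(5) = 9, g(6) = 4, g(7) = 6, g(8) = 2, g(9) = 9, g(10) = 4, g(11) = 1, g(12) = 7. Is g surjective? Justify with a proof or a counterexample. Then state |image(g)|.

7

No element maps to 5, so g is not surjective.
The image of g is {1, 2, 3, 4, 6, 7, 9}, which has 7 elements.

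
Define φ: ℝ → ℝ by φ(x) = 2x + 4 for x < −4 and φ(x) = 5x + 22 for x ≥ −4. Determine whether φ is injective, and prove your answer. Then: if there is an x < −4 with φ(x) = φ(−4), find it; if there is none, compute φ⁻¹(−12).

Both pieces are strictly increasing (slopes 2 and 5), so each is injective on its own interval.
The left piece maps (−∞, −4) onto (−∞, −4); the right piece maps [−4, ∞) onto [2, ∞).
These images are disjoint, so no value is attained by both pieces. So φ is injective.
Because the two images are disjoint, no x < −4 has φ(x) = φ(−4), so we compute φ⁻¹(−12): −12 lies in (−∞, −4), so solve 2x + 4 = −12: x = (−12 − 4)/2 = −8.

-8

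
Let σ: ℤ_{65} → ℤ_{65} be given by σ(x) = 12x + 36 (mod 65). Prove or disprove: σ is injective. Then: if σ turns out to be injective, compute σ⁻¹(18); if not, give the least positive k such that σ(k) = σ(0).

31

Recall that σ is injective when σ(s) = σ(t) forces s = t.
If σ(s) = σ(t), then 12s ≡ 12t (mod 65). Because gcd(12, 65) = 1, we may cancel 12 to get s ≡ t (mod 65).
Thus σ is injective.
We now compute 12⁻¹ mod 65 explicitly. Euclid's algorithm: 65 = 5·12 + 5, 12 = 2·5 + 2, 5 = 2·2 + 1; back-substituting gives 1 = 38·12 − 7·65, so 12⁻¹ ≡ 38 (mod 65).
Since σ is injective, we compute σ⁻¹(18): solve 12x + 36 ≡ 18 (mod 65), i.e. 12x ≡ 47 (mod 65).
Multiplying by 12⁻¹ = 38 gives x ≡ 38·47 = 1786 = 27·65 + 31 ≡ 31 (mod 65).
Check: σ(31) = 12·31 + 36 = 408 = 6·65 + 18 ≡ 18 (mod 65).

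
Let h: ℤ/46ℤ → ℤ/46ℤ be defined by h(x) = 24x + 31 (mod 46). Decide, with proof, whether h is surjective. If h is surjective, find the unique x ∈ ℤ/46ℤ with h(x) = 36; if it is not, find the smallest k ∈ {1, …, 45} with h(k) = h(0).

23

By definition, surjectivity means every element of the codomain has a preimage under h.
Since gcd(24, 46) = 2, we have 24x ≡ 0 (mod 2) for all x, so h(x) ≡ 1 (mod 2).
But 0 ≢ 1 (mod 2), so 0 ∈ ℤ/46ℤ has no preimage. Thus h is not surjective.
Since h is not surjective, we find the least positive k with h(k) = h(0): this means 24k ≡ 0 (mod 46), i.e. 46 ∣ 24k. Since gcd(24, 46) = 2, dividing through by 2 this holds exactly when 23 ∣ 12k, and as gcd(12, 23) = 1, exactly when 23 ∣ k.
The smallest positive such k is 23.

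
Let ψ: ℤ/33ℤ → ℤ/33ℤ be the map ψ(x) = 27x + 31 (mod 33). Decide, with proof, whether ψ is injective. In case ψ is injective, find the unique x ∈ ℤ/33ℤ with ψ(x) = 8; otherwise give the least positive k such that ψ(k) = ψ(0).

11

Recall that ψ is injective when ψ(a) = ψ(b) forces a = b.
We have gcd(27, 33) = 3 > 1. Taking a = 0 and b = 11: ψ(0) = 31 and ψ(11) = 27·11 + 31 = 328 ≡ 31 (mod 33).
So ψ(0) = ψ(11) while 0 ≠ 11, therefore ψ is not injective.
Since ψ is not injective, we find the least positive k with ψ(k) = ψ(0): this means 27k ≡ 0 (mod 33), i.e. 33 ∣ 27k. Since gcd(27, 33) = 3, dividing through by 3 this holds exactly when 11 ∣ 9k, and as gcd(9, 11) = 1, exactly when 11 ∣ k.
The smallest positive such k is 11.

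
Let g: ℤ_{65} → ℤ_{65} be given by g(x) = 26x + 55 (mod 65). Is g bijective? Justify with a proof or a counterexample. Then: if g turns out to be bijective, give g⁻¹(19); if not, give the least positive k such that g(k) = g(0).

We have gcd(26, 65) = 13 > 1. Taking s = 0 and t = 5: g(0) = 55 and g(5) = 26·5 + 55 = 185 ≡ 55 (mod 65).
So g(0) = g(5) while 0 ≠ 5, hence g is not injective, hence not bijective.
Since g is not bijective, we find the least positive k with g(k) = g(0): this means 26k ≡ 0 (mod 65), i.e. 65 ∣ 26k. Since gcd(26, 65) = 13, dividing through by 13 this holds exactly when 5 ∣ 2k, and as gcd(2, 5) = 1, exactly when 5 ∣ k.
The smallest positive such k is 5.

5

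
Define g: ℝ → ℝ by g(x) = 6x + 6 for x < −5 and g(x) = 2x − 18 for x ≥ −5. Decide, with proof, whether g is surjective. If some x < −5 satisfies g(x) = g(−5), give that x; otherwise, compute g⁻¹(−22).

-17/3

Both pieces are strictly increasing (slopes 6 and 2), so each is injective on its own interval.
The left piece maps (−∞, −5) onto (−∞, −24); the right piece maps [−5, ∞) onto [−28, ∞).
The union (−∞, −24) ∪ [−28, ∞) covers ℝ, so g is surjective.
For the follow-up: the images overlap, so an x < −5 with g(x) = g(−5) exists. g(−5) = −28; solving 6x + 6 = −28 for x < −5 gives x = (−28 − 6)/6 = −17/3.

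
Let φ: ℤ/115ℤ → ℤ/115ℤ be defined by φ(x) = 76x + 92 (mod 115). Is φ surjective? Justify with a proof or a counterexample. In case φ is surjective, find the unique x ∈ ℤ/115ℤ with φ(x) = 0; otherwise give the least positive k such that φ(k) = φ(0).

Since gcd(76, 115) = 1, 76 is invertible modulo 115. Euclid's algorithm: 115 = 1·76 + 39, 76 = 1·39 + 37, 39 = 1·37 + 2, 37 = 18·2 + 1; back-substituting gives 1 = 56·76 − 37·115, so 76⁻¹ ≡ 56 (mod 115).
Then y ↦ 56(y − 92) is a two-sided inverse to φ, so every y ∈ ℤ/115ℤ has a preimage.
Hence φ is surjective.
Since φ is surjective, we find φ⁻¹(0): we need 76x ≡ 0 − 92 ≡ 23 (mod 115). Using 76⁻¹ = 56: x ≡ 56·23 = 1288 = 11·115 + 23, so x = 23.
Check: φ(23) = 76·23 + 92 = 1840 = 16·115 + 0 ≡ 0 (mod 115).

23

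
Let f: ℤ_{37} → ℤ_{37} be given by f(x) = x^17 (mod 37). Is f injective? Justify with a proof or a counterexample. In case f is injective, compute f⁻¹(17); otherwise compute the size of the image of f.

Since 37 is prime, the nonzero elements of ℤ_{37} form a cyclic group of order 36.
As gcd(17, 36) = 1, raising to the 17th power is a bijection on this group: if u^17 ≡ v^17 then (uv^{−1})^17 = 1, and the only element of order dividing gcd(17, 36) = 1 is 1, so u = v.
With f(0) = 0 this makes f injective on all of ℤ_{37}, hence bijective (finite equal-size domain and codomain). In particular f is injective.
Since f is injective, we find the preimage of 17. The inverse of x ↦ x^17 on (ℤ_{37})^× is x ↦ x^17, because 17·17 = 289 = 8·36 + 1 ≡ 1 (mod 36) and x^{36} = 1 for x ≠ 0 (Fermat). So f⁻¹(17) = 17^17 mod 37.
Repeated squaring mod 37: 17^1 ≡ 17, 17^2 ≡ 17² = 289 ≡ 30, 17^4 ≡ 30² = 900 ≡ 12, 17^8 ≡ 12² = 144 ≡ 33, 17^16 ≡ 33² = 1089 ≡ 16. Since 17 = 16 + 1, 17^17 ≡ 16·17: 16·17 = 272 ≡ 13. So 17^17 ≡ 13 (mod 37).
Hence f⁻¹(17) = 13.

13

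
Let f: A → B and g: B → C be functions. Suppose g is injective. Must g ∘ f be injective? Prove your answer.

No. Take A = {0, 1}, B = C = {0, 1, 2, 3}, f(0) = f(1) = 0, and g = identity (injective).
Then (g ∘ f)(0) = (g ∘ f)(1) = 0 with 0 ≠ 1, so g ∘ f is not injective.

not injective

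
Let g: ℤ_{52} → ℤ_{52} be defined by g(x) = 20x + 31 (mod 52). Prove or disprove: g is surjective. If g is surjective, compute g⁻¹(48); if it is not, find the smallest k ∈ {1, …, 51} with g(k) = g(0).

13

By definition, surjectivity means every element of the codomain has a preimage under g.
Since gcd(20, 52) = 4, we have 20x ≡ 0 (mod 4) for all x, so g(x) ≡ 3 (mod 4).
But 0 ≢ 3 (mod 4), so 0 ∈ ℤ_{52} has no preimage. So g is not surjective.
Since g is not surjective, we find the least positive k with g(k) = g(0): this means 20k ≡ 0 (mod 52), i.e. 52 ∣ 20k. Since gcd(20, 52) = 4, dividing through by 4 this holds exactly when 13 ∣ 5k, and as gcd(5, 13) = 1, exactly when 13 ∣ k.
The smallest positive such k is 13.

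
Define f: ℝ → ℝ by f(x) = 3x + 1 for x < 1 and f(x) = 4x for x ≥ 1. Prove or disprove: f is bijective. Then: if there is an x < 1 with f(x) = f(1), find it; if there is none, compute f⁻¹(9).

9/4

Both pieces are strictly increasing (slopes 3 and 4), so each is injective on its own interval.
The left piece maps (−∞, 1) onto (−∞, 4); the right piece maps [1, ∞) onto [4, ∞).
Since 4 = 4, the images partition ℝ: f is injective and surjective, hence bijective.
Because the two images are disjoint, no x < 1 has f(x) = f(1), so we compute f⁻¹(9): 9 lies in [4, ∞), so solve 4x = 9: x = (9 − 0)/4 = 9/4.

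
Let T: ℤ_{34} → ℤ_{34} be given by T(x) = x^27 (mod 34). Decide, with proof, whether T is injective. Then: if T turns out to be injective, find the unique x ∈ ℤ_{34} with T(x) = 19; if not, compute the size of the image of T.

Computing x^27 mod 34 for each x (by repeated squaring, reducing mod 34 at every step), the values T(0), T(1), …, T(33) are: 0, 1, 8, 7, 30, 11, 22, 31, 2, 15, 20, 29, 6, 21, 10, 9, 16, 17, 18, 25, 24, 13, 28, 5, 14, 19, 32, 3, 12, 23, 4, 27, 26, 33.
Every element of ℤ_{34} appears exactly once in this list, so T is a bijection, and in particular injective.
Since T is injective, we read off the preimage of 19 from the same table: T(25) = 19, so T⁻¹(19) = 25.

25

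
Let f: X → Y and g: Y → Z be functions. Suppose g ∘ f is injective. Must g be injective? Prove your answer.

not injective

No. Take X = {0, 1}, Y = {0, 1, 2, 3}, Z = {0, 1, 2, 3}, f(a) = a for each a ∈ X, and g(b) = 2 if b ∈ {2, 3} else g(b) = b.
Then g ∘ f = f is injective (X ⊂ Y and f is the inclusion), but g(2) = g(3) = 2 with 2 ≠ 3, so g is not injective.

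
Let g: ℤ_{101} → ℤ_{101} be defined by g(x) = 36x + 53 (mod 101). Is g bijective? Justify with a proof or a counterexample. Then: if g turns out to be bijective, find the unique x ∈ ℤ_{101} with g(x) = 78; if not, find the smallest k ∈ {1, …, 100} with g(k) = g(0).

54

Suppose g(u) = g(v) in ℤ_{101}. Then 36u + 53 ≡ 36v + 53 (mod 101), therefore 36(u − v) ≡ 0 (mod 101).
Since gcd(36, 101) = 1, 36 is invertible modulo 101, hence u − v ≡ 0 (mod 101), i.e. u = v.
We now compute 36⁻¹ mod 101 explicitly. Euclid's algorithm: 101 = 2·36 + 29, 36 = 1·29 + 7, 29 = 4·7 + 1; back-substituting gives 1 = 87·36 − 31·101, so 36⁻¹ ≡ 87 (mod 101).
Then y ↦ 87(y − 53) is a two-sided inverse to g, so every y ∈ ℤ_{101} has a preimage.
So g is bijective.
Since g is bijective, we find g⁻¹(78): we need 36x ≡ 78 − 53 ≡ 25 (mod 101). Using 36⁻¹ = 87: x ≡ 87·25 = 2175 = 21·101 + 54, so x = 54.
Check: g(54) = 36·54 + 53 = 1997 = 19·101 + 78 ≡ 78 (mod 101).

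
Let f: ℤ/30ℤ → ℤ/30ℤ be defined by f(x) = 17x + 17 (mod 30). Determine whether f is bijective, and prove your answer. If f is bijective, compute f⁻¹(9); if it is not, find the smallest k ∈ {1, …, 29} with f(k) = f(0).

26

Recall that f is injective if f(u) = f(v) implies u = v.
Suppose f(u) = f(v) in ℤ/30ℤ. Then 17u + 17 ≡ 17v + 17 (mod 30), so 17(u − v) ≡ 0 (mod 30).
Since gcd(17, 30) = 1, 17 is invertible modulo 30, thus u − v ≡ 0 (mod 30), i.e. u = v.
We now compute 17⁻¹ mod 30 explicitly. Euclid's algorithm: 30 = 1·17 + 13, 17 = 1·13 + 4, 13 = 3·4 + 1; back-substituting gives 1 = 23·17 − 13·30, so 17⁻¹ ≡ 23 (mod 30).
For any y ∈ ℤ/30ℤ, x = 23(y − 17) mod 30 satisfies f(x) = 17·23(y − 17) + 17 ≡ y (since 17·23 ≡ 1 mod 30). So every y has a preimage.
Thus f is bijective.
Since f is bijective, we find f⁻¹(9): we need 17x ≡ 9 − 17 ≡ 22 (mod 30). Using 17⁻¹ = 23: x ≡ 23·22 = 506 = 16·30 + 26, so x = 26.
Check: f(26) = 17·26 + 17 = 459 = 15·30 + 9 ≡ 9 (mod 30).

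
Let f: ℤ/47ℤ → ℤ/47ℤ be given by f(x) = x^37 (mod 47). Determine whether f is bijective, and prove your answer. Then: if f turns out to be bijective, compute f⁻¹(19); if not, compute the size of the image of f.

45

Since 47 is prime, the nonzero elements of ℤ/47ℤ form a cyclic group of order 46.
As gcd(37, 46) = 1, raising to the 37th power is a bijection on this group: if x_1^37 ≡ x_2^37 then (x_1x_2^{−1})^37 = 1, and the only element of order dividing gcd(37, 46) = 1 is 1, so x_1 = x_2.
With f(0) = 0 this makes f injective on all of ℤ/47ℤ, hence bijective (finite equal-size domain and codomain). In particular f is bijective.
Since f is bijective, we find the preimage of 19. The inverse of x ↦ x^37 on (ℤ/47ℤ)^× is x ↦ x^5, because 37·5 = 185 = 4·46 + 1 ≡ 1 (mod 46) and x^{46} = 1 for x ≠ 0 (Fermat). So f⁻¹(19) = 19^5 mod 47.
Repeated squaring mod 47: 19^1 ≡ 19, 19^2 ≡ 19² = 361 ≡ 32, 19^4 ≡ 32² = 1024 ≡ 37. Since 5 = 4 + 1, 19^5 ≡ 37·19: 37·19 = 703 ≡ 45. So 19^5 ≡ 45 (mod 47).
Hence f⁻¹(19) = 45.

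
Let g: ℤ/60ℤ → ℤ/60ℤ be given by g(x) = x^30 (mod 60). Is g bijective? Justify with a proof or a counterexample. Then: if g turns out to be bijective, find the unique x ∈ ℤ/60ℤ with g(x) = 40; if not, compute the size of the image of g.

g(2): Repeated squaring mod 60: 2^1 ≡ 2, 2^2 ≡ 2² = 4, 2^4 ≡ 4² = 16, 2^8 ≡ 16² = 256 ≡ 16, 2^16 ≡ 16² = 256 ≡ 16. Since 30 = 16 + 8 + 4 + 2, 2^30 ≡ 16·16·16·4: 16·16 = 256 ≡ 16, then 16·16 = 256 ≡ 16, then 16·4 = 64 ≡ 4. So 2^30 ≡ 4 (mod 60).
g(8): Repeated squaring mod 60: 8^1 ≡ 8, 8^2 ≡ 8² = 64 ≡ 4, 8^4 ≡ 4² = 16, 8^8 ≡ 16² = 256 ≡ 16, 8^16 ≡ 16² = 256 ≡ 16. Since 30 = 16 + 8 + 4 + 2, 8^30 ≡ 16·16·16·4: 16·16 = 256 ≡ 16, then 16·16 = 256 ≡ 16, then 16·4 = 64 ≡ 4. So 8^30 ≡ 4 (mod 60).
So g(2) = g(8) = 4 while 2 ≠ 8, so g is not injective, hence not bijective.
Since g is not bijective, we determine |image(g)|. Computing x^30 mod 60 for each x (by repeated squaring, reducing mod 60 at every step), the values g(0), g(1), …, g(59) are: 0, 1, 4, 9, 16, 25, 36, 49, 4, 21, 40, 1, 24, 49, 16, 45, 16, 49, 24, 1, 40, 21, 4, 49, 36, 25, 16, 9, 4, 1, 0, 1, 4, 9, 16, 25, 36, 49, 4, 21, 40, 1, 24, 49, 16, 45, 16, 49, 24, 1, 40, 21, 4, 49, 36, 25, 16, 9, 4, 1.
The distinct values are {0, 1, 4, 9, 16, 21, 24, 25, 36, 40, 45, 49}; there are 12 of them.

12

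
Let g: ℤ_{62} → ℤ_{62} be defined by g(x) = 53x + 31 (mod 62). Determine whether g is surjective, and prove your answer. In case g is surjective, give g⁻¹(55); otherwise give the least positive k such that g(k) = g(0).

Since gcd(53, 62) = 1, 53 is invertible modulo 62. Euclid's algorithm: 62 = 1·53 + 9, 53 = 5·9 + 8, 9 = 1·8 + 1; back-substituting gives 1 = 55·53 − 47·62, so 53⁻¹ ≡ 55 (mod 62).
Then y ↦ 55(y − 31) is a two-sided inverse to g, so every y ∈ ℤ_{62} has a preimage.
Thus g is surjective.
Since g is surjective, we compute g⁻¹(55): solve 53x + 31 ≡ 55 (mod 62), i.e. 53x ≡ 24 (mod 62).
Multiplying by 53⁻¹ = 55 gives x ≡ 55·24 = 1320 = 21·62 + 18 ≡ 18 (mod 62).
Check: g(18) = 53·18 + 31 = 985 = 15·62 + 55 ≡ 55 (mod 62).

18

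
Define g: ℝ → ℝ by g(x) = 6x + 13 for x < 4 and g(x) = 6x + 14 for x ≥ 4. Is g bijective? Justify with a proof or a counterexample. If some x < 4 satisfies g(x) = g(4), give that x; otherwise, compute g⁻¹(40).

Both pieces are strictly increasing (slopes 6 and 6), so each is injective on its own interval.
The left piece maps (−∞, 4) onto (−∞, 37); the right piece maps [4, ∞) onto [38, ∞).
The images leave a gap (37 has no preimage), so g is not surjective, hence not bijective.
Because the two images are disjoint, no x < 4 has g(x) = g(4), so we compute g⁻¹(40): 40 lies in [38, ∞), so solve 6x + 14 = 40: x = (40 − 14)/6 = 13/3.

13/3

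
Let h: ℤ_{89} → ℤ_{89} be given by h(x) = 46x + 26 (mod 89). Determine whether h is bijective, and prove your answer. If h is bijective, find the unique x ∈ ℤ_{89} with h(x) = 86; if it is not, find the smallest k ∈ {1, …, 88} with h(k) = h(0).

40

If h(a) = h(b), then 46a ≡ 46b (mod 89). Because gcd(46, 89) = 1, we may cancel 46 to get a ≡ b (mod 89).
We now compute 46⁻¹ mod 89 explicitly. Euclid's algorithm: 89 = 1·46 + 43, 46 = 1·43 + 3, 43 = 14·3 + 1; back-substituting gives 1 = 60·46 − 31·89, so 46⁻¹ ≡ 60 (mod 89).
Then y ↦ 60(y − 26) is a two-sided inverse to h, so every y ∈ ℤ_{89} has a preimage.
So h is bijective.
Since h is bijective, we compute h⁻¹(86): solve 46x + 26 ≡ 86 (mod 89), i.e. 46x ≡ 60 (mod 89).
Multiplying by 46⁻¹ = 60 gives x ≡ 60·60 = 3600 = 40·89 + 40 ≡ 40 (mod 89).
Check: h(40) = 46·40 + 26 = 1866 = 20·89 + 86 ≡ 86 (mod 89).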